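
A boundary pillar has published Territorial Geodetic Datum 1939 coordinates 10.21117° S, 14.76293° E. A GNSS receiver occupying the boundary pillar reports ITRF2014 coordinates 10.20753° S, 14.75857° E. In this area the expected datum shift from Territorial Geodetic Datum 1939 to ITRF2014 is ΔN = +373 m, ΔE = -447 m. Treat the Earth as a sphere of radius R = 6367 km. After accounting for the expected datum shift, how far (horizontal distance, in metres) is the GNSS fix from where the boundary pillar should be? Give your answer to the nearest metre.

Observed coordinate differences: Δφ = +0.00364°, Δλ = -0.00436°.
Converting to metres (1° lat = 111125 m, cos φ = 0.984161): observed ΔN = 404.5 m, observed ΔE = -476.8 m.
Subtracting the expected shift leaves a residual of 404.5 − (373) = 31.5 m north and -476.8 − (-447) = -29.8 m east.
Residual distance = √(31.5² + (-29.8)²) = 43.4 m.

43 m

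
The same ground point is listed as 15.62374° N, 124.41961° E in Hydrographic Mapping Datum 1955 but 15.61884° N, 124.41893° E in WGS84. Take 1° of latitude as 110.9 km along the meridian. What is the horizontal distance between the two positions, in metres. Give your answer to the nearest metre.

Δφ = 15.61884° − 15.62374° = -0.00490°; Δλ = 124.41893° − 124.41961° = -0.00068°.
ΔN = Δφ × 110900 = -543.4 m; ΔE = Δλ × 110900 × cos(15.62374°) = -0.00068 × 110900 × 0.963051 = -72.6 m.
Distance = √(ΔE² + ΔN²) = √((-72.6)² + (-543.4)²) = 548.2 m.

548 m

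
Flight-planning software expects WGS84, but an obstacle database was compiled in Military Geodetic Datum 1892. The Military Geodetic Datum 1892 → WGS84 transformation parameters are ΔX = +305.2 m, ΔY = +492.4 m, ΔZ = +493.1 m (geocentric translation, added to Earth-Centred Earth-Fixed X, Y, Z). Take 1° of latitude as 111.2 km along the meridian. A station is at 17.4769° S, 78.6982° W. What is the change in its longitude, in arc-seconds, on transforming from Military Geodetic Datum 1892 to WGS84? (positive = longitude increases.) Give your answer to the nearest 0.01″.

sin φ = -0.300321, cos φ = 0.953838, sin λ = -0.980609, cos λ = 0.195977.
East component: ΔE = −sin λ·ΔX + cos λ·ΔY = −(-0.980609)(305.2) + (0.195977)(492.4) = 395.78 m.
1° of latitude spans 111200 m; at latitude φ, 1° of longitude spans that × cos φ = 106066.8 m, so Δλ = 395.78 / 106066.8 × 3600 = 13.433″.

Δλ = 13.43″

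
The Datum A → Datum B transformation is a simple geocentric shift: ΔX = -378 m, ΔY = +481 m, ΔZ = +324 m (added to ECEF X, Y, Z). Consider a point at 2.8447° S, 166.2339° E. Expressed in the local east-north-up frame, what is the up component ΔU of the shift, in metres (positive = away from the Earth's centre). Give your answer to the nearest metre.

ΔU = 465 m

At φ = -2.8447°, λ = 166.2339°: sin φ = -0.049629, cos φ = 0.998768, sin λ = 0.237959, cos λ = -0.971275.
ΔU = cos φ cos λ·ΔX + cos φ sin λ·ΔY + sin φ·ΔZ = (0.998768)(-0.971275)(-378) + (0.998768)(0.237959)(481) + (-0.049629)(324) = 464.93 m.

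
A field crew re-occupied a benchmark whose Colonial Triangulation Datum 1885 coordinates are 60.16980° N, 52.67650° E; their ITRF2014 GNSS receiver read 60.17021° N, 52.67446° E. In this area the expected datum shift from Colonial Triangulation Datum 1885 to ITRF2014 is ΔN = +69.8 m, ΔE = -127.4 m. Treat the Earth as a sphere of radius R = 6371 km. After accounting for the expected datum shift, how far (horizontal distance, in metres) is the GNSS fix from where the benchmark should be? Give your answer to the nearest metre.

28 m

Observed coordinate differences: Δφ = +0.00041°, Δλ = -0.00204°.
Converting to metres (1° lat = 111195 m, cos φ = 0.497431): observed ΔN = 45.6 m, observed ΔE = -112.8 m.
Subtracting the expected shift leaves a residual of 45.6 − (69.8) = -24.2 m north and -112.8 − (-127.4) = 14.6 m east.
Residual distance = √((-24.2)² + 14.6²) = 28.3 m.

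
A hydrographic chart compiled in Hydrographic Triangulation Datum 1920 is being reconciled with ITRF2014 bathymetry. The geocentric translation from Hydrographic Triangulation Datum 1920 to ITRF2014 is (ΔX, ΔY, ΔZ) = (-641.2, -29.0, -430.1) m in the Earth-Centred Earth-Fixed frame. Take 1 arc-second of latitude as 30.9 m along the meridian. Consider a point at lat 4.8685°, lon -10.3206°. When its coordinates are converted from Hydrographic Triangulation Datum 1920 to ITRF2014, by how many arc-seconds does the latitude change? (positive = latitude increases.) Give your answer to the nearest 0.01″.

Δφ = -12.15″

sin φ = 0.084869, cos φ = 0.996392, sin λ = -0.179156, cos λ = 0.983821.
North component: ΔN = −sin φ cos λ·ΔX − sin φ sin λ·ΔY + cos φ·ΔZ = −(0.084869)(0.983821)(-641.2) − (0.084869)(-0.179156)(-29.0) + (0.996392)(-430.1) = -375.45 m.
1° of latitude spans 3600 × 30.90 = 111240 m, so Δφ = -375.45 / 111240 × 3600 = -12.151″.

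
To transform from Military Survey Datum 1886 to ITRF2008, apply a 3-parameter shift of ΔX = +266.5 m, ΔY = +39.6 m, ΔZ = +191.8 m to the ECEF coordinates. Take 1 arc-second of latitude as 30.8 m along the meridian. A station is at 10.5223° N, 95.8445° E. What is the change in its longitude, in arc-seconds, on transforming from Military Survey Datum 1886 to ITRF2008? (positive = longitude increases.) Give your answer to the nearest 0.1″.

Δλ = -8.9″

sin φ = 0.182618, cos φ = 0.983184, sin λ = 0.994802, cos λ = -0.101829.
East component: ΔE = −sin λ·ΔX + cos λ·ΔY = −(0.994802)(266.5) + (-0.101829)(39.6) = -269.15 m.
1° of latitude spans 3600 × 30.80 = 110880 m; at latitude φ, 1° of longitude spans that × cos φ = 109015.4 m, so Δλ = -269.15 / 109015.4 × 3600 = -8.888″.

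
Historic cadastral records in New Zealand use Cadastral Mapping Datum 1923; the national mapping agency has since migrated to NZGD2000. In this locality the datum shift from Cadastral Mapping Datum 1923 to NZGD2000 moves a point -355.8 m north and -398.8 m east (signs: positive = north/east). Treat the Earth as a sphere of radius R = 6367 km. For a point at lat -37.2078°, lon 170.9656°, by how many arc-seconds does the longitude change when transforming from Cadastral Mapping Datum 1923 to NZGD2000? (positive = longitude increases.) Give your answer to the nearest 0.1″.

Δλ = -16.2″

At latitude -37.2078°, cos φ = 0.796448.
One radian of longitude at latitude φ spans R cos φ, so Δλ = ΔE / (R cos φ) = -398.8 / (6367000 × 0.796448) = -7.8644e-05 rad = -16.221″.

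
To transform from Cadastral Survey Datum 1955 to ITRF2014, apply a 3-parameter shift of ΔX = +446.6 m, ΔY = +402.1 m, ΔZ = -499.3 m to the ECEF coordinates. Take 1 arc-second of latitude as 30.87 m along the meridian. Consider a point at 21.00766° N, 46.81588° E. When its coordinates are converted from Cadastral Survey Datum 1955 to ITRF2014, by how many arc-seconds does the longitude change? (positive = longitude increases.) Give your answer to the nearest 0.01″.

Δλ = -1.75″

sin φ = 0.358493, cos φ = 0.933533, sin λ = 0.729158, cos λ = 0.684345.
East component: ΔE = −sin λ·ΔX + cos λ·ΔY = −(0.729158)(446.6) + (0.684345)(402.1) = -50.47 m.
1° of latitude spans 3600 × 30.87 = 111132 m; at latitude φ, 1° of longitude spans that × cos φ = 103745.3 m, so Δλ = -50.47 / 103745.3 × 3600 = -1.751″.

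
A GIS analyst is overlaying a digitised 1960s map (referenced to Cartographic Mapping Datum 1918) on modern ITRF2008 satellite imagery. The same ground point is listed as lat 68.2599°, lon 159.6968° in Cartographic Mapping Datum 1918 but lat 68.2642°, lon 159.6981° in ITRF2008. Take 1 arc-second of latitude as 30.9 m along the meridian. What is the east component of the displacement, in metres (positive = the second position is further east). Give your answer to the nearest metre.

Δφ = 68.2642° − 68.2599° = +0.0043°; Δλ = 159.6981° − 159.6968° = +0.0013°.
1° of latitude = 3600 × 30.90 = 111240 m.
ΔN = Δφ × 111240 = 478.3 m; ΔE = Δλ × 111240 × cos(68.2599°) = +0.0013 × 111240 × 0.370397 = 53.6 m.

ΔE = 54 m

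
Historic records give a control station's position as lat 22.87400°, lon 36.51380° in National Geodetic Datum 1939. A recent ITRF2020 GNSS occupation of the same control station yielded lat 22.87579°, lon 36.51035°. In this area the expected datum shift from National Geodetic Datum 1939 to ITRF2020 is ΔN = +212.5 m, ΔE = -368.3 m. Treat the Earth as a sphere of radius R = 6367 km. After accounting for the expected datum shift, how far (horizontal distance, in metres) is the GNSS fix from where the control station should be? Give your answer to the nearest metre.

20 m

Observed coordinate differences: Δφ = +0.00179°, Δλ = -0.00345°.
Converting to metres (1° lat = 111125 m, cos φ = 0.921362): observed ΔN = 198.9 m, observed ΔE = -353.2 m.
Subtracting the expected shift leaves a residual of 198.9 − (212.5) = -13.6 m north and -353.2 − (-368.3) = 15.1 m east.
Residual distance = √((-13.6)² + 15.1²) = 20.3 m.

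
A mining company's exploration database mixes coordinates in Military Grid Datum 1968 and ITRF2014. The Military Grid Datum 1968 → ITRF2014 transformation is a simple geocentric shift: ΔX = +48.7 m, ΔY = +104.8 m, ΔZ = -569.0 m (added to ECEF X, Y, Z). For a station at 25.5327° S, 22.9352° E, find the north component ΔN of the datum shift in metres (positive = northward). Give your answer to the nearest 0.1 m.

The local north axis is (−sin φ cos λ, −sin φ sin λ, cos φ), giving ΔN = 19.332 + 17.603 − 513.431 = -476.50 m.

ΔN = -476.5 m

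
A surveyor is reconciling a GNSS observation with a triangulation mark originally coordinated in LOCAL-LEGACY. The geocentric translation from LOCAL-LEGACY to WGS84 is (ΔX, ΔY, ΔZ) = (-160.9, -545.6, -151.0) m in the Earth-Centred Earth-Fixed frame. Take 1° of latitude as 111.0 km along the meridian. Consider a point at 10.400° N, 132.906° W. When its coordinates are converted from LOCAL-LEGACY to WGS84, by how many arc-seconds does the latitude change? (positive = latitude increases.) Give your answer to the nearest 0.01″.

sin φ = 0.180519, cos φ = 0.983571, sin λ = -0.732472, cos λ = -0.680798.
North component: ΔN = −sin φ cos λ·ΔX − sin φ sin λ·ΔY + cos φ·ΔZ = −(0.180519)(-0.680798)(-160.9) − (0.180519)(-0.732472)(-545.6) + (0.983571)(-151.0) = -240.44 m.
1° of latitude spans 111000 m, so Δφ = -240.44 / 111000 × 3600 = -7.798″.

Δφ = -7.80″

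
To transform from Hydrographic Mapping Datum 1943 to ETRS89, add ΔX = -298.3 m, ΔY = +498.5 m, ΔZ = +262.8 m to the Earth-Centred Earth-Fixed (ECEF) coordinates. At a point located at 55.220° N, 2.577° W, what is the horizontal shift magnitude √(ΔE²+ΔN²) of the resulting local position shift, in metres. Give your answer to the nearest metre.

637 m

The local east axis at (φ, λ) is (−sin λ, cos λ, 0), so ΔE = −sin(-2.577°)·(-298.3) + cos(-2.577°)·498.5 = 484.58 m.
The local north axis is (−sin φ cos λ, −sin φ sin λ, cos φ), giving ΔN = 244.760 + 18.409 + 149.908 = 413.08 m.
Horizontal magnitude = √(ΔE² + ΔN²) = √(484.58² + 413.08²) = 636.75 m.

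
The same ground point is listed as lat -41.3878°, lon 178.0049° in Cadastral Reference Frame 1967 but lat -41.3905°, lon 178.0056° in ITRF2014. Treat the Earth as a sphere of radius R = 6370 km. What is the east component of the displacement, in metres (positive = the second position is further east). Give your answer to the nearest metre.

Δφ = -41.3905° − -41.3878° = -0.0027°; Δλ = 178.0056° − 178.0049° = +0.0007°.
1° along a meridian = πR/180 = 111177 m.
ΔN = Δφ × 111177 = -300.2 m; ΔE = Δλ × 111177 × cos(-41.3878°) = +0.0007 × 111177 × 0.750252 = 58.4 m.

ΔE = 58 m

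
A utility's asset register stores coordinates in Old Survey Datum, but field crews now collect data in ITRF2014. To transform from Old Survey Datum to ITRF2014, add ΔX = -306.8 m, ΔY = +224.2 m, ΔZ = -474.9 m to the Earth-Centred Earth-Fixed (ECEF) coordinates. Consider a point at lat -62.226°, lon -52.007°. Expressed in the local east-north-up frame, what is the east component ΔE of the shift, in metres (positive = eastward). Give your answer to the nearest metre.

ΔE = -104 m

At φ = -62.226°, λ = -52.007°: sin φ = -0.884793, cos φ = 0.465985, sin λ = -0.788086, cos λ = 0.615565.
ΔE = −sin λ·ΔX + cos λ·ΔY = −(-0.788086)·(-306.8) + (0.615565)·(224.2) = -103.78 m.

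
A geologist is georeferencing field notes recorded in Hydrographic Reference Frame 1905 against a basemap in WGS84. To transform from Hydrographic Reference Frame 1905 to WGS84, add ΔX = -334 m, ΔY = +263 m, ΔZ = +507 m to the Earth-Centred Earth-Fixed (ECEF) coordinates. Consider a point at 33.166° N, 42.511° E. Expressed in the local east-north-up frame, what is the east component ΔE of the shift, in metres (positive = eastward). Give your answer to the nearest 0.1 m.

ΔE = 419.6 m

At φ = 33.166°, λ = 42.511°: sin φ = 0.547067, cos φ = 0.837089, sin λ = 0.675732, cos λ = 0.737148.
ΔE = −sin λ·ΔX + cos λ·ΔY = −(0.675732)·(-334) + (0.737148)·(263) = 419.56 m.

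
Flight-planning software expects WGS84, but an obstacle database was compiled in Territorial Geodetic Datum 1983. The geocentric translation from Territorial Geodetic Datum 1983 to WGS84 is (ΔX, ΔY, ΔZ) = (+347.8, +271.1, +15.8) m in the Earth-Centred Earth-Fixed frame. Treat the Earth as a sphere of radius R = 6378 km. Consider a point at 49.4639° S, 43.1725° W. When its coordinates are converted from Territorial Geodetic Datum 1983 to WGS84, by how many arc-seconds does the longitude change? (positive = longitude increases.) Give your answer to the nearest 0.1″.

Δλ = 21.7″

sin φ = -0.759997, cos φ = 0.649927, sin λ = -0.684197, cos λ = 0.729297.
East component: ΔE = −sin λ·ΔX + cos λ·ΔY = −(-0.684197)(347.8) + (0.729297)(271.1) = 435.68 m.
1° of latitude spans πR/180 = 111317 m; at latitude φ, 1° of longitude spans that × cos φ = 72348.0 m, so Δλ = 435.68 / 72348.0 × 3600 = 21.679″.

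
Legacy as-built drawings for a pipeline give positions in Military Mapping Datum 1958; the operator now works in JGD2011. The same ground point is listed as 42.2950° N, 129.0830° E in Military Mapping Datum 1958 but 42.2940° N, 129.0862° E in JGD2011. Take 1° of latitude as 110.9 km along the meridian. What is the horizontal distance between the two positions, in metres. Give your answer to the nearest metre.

Δφ = 42.2940° − 42.2950° = -0.0010°; Δλ = 129.0862° − 129.0830° = +0.0032°.
ΔN = Δφ × 110900 = -110.9 m; ΔE = Δλ × 110900 × cos(42.2950°) = +0.0032 × 110900 × 0.739690 = 262.5 m.
Distance = √(ΔE² + ΔN²) = √(262.5² + (-110.9)²) = 285.0 m.

285 m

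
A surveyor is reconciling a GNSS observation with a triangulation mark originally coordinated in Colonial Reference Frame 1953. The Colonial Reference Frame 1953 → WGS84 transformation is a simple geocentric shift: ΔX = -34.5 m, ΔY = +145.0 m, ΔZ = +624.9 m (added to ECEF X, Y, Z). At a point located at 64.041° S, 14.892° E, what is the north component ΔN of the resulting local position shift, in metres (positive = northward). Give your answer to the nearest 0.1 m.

ΔN = 277.1 m

At φ = -64.041°, λ = 14.892°: sin φ = -0.899108, cos φ = 0.437728, sin λ = 0.256998, cos λ = 0.966412.
ΔN = −sin φ cos λ·ΔX − sin φ sin λ·ΔY + cos φ·ΔZ = −(-0.899108)(0.966412)(-34.5) − (-0.899108)(0.256998)(145.0) + (0.437728)(624.9) = 277.06 m.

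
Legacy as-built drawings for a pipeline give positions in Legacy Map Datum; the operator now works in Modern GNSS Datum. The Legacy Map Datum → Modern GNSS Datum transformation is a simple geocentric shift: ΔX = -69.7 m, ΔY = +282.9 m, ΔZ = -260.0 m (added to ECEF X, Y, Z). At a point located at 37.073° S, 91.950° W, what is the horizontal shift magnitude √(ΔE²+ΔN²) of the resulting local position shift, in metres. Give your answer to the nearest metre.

385 m

The local east axis at (φ, λ) is (−sin λ, cos λ, 0), so ΔE = −sin(-91.950°)·(-69.7) + cos(-91.950°)·282.9 = -79.29 m.
The local north axis is (−sin φ cos λ, −sin φ sin λ, cos φ), giving ΔN = 1.430 − 170.442 − 207.446 = -376.46 m.
Horizontal magnitude = √(ΔE² + ΔN²) = √((-79.29)² + (-376.46)²) = 384.72 m.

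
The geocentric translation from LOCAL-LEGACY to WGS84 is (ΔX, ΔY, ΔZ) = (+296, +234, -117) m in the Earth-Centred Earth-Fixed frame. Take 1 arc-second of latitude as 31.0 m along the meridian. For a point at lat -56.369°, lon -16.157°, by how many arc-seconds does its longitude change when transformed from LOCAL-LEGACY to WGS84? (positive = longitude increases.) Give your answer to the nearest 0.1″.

Δλ = 17.9″

sin φ = -0.832622, cos φ = 0.553842, sin λ = -0.278270, cos λ = 0.960503.
East component: ΔE = −sin λ·ΔX + cos λ·ΔY = −(-0.278270)(296) + (0.960503)(234) = 307.13 m.
1° of latitude spans 3600 × 31.00 = 111600 m; at latitude φ, 1° of longitude spans that × cos φ = 61808.8 m, so Δλ = 307.13 / 61808.8 × 3600 = 17.888″.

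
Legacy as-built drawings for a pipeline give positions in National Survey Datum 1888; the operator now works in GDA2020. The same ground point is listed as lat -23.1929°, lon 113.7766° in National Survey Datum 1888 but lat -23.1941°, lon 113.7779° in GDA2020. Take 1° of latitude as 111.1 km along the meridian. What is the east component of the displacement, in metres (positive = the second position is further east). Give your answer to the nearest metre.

Δφ = -23.1941° − -23.1929° = -0.0012°; Δλ = 113.7779° − 113.7766° = +0.0013°.
ΔN = Δφ × 111100 = -133.3 m; ΔE = Δλ × 111100 × cos(-23.1929°) = +0.0013 × 111100 × 0.919184 = 132.8 m.

ΔE = 133 m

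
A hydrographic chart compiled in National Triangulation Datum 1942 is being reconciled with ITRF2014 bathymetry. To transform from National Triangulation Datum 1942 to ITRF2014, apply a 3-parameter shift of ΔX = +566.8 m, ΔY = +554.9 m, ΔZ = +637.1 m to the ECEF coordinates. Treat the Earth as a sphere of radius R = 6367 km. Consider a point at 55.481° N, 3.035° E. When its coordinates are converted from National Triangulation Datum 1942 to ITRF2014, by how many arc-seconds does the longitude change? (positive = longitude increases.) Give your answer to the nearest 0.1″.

sin φ = 0.823938, cos φ = 0.566679, sin λ = 0.052946, cos λ = 0.998597.
East component: ΔE = −sin λ·ΔX + cos λ·ΔY = −(0.052946)(566.8) + (0.998597)(554.9) = 524.11 m.
1° of latitude spans πR/180 = 111125 m; at latitude φ, 1° of longitude spans that × cos φ = 62972.3 m, so Δλ = 524.11 / 62972.3 × 3600 = 29.962″.

Δλ = 30.0″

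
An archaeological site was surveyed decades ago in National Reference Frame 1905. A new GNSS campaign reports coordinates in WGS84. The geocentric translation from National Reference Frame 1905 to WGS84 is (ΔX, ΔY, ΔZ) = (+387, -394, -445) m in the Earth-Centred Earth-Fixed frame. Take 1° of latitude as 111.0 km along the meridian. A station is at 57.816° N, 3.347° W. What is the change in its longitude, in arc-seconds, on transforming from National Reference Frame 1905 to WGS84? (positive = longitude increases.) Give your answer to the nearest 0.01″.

Δλ = -22.57″

sin φ = 0.846342, cos φ = 0.532640, sin λ = -0.058383, cos λ = 0.998294.
East component: ΔE = −sin λ·ΔX + cos λ·ΔY = −(-0.058383)(387) + (0.998294)(-394) = -370.73 m.
1° of latitude spans 111000 m; at latitude φ, 1° of longitude spans that × cos φ = 59123.0 m, so Δλ = -370.73 / 59123.0 × 3600 = -22.574″.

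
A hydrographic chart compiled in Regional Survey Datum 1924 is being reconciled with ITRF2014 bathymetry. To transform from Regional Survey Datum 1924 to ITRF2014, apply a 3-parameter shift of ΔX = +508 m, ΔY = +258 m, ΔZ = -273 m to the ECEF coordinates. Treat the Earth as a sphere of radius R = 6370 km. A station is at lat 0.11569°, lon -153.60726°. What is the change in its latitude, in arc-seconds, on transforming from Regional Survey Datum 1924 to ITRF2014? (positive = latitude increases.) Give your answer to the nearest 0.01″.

Δφ = -8.80″

sin φ = 0.002019, cos φ = 0.999998, sin λ = -0.444522, cos λ = -0.895768.
North component: ΔN = −sin φ cos λ·ΔX − sin φ sin λ·ΔY + cos φ·ΔZ = −(0.002019)(-0.895768)(508) − (0.002019)(-0.444522)(258) + (0.999998)(-273) = -271.85 m.
1° of latitude spans πR/180 = 111177 m, so Δφ = -271.85 / 111177 × 3600 = -8.803″.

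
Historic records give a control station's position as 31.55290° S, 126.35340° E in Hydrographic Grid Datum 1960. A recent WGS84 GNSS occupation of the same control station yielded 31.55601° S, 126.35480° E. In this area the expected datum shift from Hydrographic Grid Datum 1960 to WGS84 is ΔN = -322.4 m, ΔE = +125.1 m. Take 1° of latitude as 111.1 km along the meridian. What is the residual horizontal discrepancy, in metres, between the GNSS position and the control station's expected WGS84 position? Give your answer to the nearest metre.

Observed coordinate differences: Δφ = -0.00311°, Δλ = +0.00140°.
Converting to metres (1° lat = 111100 m, cos φ = 0.852157): observed ΔN = -345.5 m, observed ΔE = 132.5 m.
Subtracting the expected shift leaves a residual of -345.5 − (-322.4) = -23.1 m north and 132.5 − (125.1) = 7.4 m east.
Residual distance = √((-23.1)² + 7.4²) = 24.3 m.

24 m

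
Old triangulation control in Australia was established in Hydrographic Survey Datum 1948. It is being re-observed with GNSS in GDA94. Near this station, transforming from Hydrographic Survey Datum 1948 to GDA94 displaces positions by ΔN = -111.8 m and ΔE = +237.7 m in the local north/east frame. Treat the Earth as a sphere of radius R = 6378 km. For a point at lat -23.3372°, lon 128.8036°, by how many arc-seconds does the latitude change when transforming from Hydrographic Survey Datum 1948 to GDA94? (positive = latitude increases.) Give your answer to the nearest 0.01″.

Δφ = -3.62″

On a sphere of radius R, 1 rad of latitude = R, so Δφ = ΔN / R = -111.8 / 6378000 = -1.7529e-05 rad = -3.616″.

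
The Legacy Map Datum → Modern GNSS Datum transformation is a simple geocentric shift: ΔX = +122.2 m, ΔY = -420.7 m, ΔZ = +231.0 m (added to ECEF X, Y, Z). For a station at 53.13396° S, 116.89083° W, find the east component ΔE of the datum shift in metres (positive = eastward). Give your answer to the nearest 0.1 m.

ΔE = 299.3 m

The local east axis at (φ, λ) is (−sin λ, cos λ, 0), so ΔE = −sin(-116.89083°)·122.2 + cos(-116.89083°)·(-420.7) = 299.27 m.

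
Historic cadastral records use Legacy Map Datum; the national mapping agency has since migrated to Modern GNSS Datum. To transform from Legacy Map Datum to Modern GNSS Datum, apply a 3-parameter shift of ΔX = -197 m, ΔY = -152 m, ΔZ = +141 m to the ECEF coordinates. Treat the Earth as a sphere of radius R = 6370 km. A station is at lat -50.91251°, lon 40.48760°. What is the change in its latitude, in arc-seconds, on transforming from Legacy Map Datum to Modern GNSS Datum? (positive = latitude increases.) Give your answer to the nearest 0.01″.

Δφ = -3.37″

sin φ = -0.776184, cos φ = 0.630506, sin λ = 0.649283, cos λ = 0.760547.
North component: ΔN = −sin φ cos λ·ΔX − sin φ sin λ·ΔY + cos φ·ΔZ = −(-0.776184)(0.760547)(-197) − (-0.776184)(0.649283)(-152) + (0.630506)(141) = -103.99 m.
1° of latitude spans πR/180 = 111177 m, so Δφ = -103.99 / 111177 × 3600 = -3.367″.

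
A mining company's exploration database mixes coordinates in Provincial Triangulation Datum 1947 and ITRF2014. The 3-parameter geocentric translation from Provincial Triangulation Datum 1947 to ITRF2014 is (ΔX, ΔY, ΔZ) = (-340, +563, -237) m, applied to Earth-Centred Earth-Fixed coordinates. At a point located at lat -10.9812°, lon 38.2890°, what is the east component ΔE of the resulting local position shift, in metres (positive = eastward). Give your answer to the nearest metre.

ΔE = 653 m

At φ = -10.9812°, λ = 38.2890°: sin φ = -0.190487, cos φ = 0.981690, sin λ = 0.619628, cos λ = 0.784895.
ΔE = −sin λ·ΔX + cos λ·ΔY = −(0.619628)·(-340) + (0.784895)·(563) = 652.57 m.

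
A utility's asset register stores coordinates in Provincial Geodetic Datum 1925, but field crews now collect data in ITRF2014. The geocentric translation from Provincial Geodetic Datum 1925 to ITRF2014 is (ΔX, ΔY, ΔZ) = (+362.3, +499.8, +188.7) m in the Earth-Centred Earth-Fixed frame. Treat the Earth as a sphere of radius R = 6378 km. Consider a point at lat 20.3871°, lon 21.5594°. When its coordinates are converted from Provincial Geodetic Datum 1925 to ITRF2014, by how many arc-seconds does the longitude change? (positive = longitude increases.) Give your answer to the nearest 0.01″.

sin φ = 0.348361, cos φ = 0.937360, sin λ = 0.367466, cos λ = 0.930037.
East component: ΔE = −sin λ·ΔX + cos λ·ΔY = −(0.367466)(362.3) + (0.930037)(499.8) = 331.70 m.
1° of latitude spans πR/180 = 111317 m; at latitude φ, 1° of longitude spans that × cos φ = 104344.2 m, so Δλ = 331.70 / 104344.2 × 3600 = 11.444″.

Δλ = 11.44″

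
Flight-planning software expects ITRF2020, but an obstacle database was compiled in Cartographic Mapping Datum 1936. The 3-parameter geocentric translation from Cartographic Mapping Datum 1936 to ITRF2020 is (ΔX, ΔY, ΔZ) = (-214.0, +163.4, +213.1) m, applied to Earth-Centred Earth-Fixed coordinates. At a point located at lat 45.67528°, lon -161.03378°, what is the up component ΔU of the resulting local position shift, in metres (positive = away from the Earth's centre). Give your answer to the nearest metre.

ΔU = 257 m

At φ = 45.67528°, λ = -161.03378°: sin φ = 0.715391, cos φ = 0.698724, sin λ = -0.325011, cos λ = -0.945710.
ΔU = cos φ cos λ·ΔX + cos φ sin λ·ΔY + sin φ·ΔZ = (0.698724)(-0.945710)(-214.0) + (0.698724)(-0.325011)(163.4) + (0.715391)(213.1) = 256.75 m.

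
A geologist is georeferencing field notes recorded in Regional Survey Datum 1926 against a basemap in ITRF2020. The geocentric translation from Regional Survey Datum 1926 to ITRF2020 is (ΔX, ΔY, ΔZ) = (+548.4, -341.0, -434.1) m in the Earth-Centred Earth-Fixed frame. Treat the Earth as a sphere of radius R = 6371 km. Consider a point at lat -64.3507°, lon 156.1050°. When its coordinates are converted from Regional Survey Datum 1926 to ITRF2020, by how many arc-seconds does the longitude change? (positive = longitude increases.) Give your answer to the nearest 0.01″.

sin φ = -0.901460, cos φ = 0.432862, sin λ = 0.405062, cos λ = -0.914289.
East component: ΔE = −sin λ·ΔX + cos λ·ΔY = −(0.405062)(548.4) + (-0.914289)(-341.0) = 89.64 m.
1° of latitude spans πR/180 = 111195 m; at latitude φ, 1° of longitude spans that × cos φ = 48132.0 m, so Δλ = 89.64 / 48132.0 × 3600 = 6.704″.

Δλ = 6.70″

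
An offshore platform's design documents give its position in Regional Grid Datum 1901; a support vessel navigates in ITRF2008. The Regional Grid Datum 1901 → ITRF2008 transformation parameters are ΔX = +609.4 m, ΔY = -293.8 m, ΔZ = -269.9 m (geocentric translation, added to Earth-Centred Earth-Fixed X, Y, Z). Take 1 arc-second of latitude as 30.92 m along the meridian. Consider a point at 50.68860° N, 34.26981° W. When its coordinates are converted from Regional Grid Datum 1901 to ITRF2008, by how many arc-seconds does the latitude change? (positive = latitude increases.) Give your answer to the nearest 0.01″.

Δφ = -22.27″

sin φ = 0.773714, cos φ = 0.633535, sin λ = -0.563091, cos λ = 0.826395.
North component: ΔN = −sin φ cos λ·ΔX − sin φ sin λ·ΔY + cos φ·ΔZ = −(0.773714)(0.826395)(609.4) − (0.773714)(-0.563091)(-293.8) + (0.633535)(-269.9) = -688.64 m.
1° of latitude spans 3600 × 30.92 = 111312 m, so Δφ = -688.64 / 111312 × 3600 = -22.272″.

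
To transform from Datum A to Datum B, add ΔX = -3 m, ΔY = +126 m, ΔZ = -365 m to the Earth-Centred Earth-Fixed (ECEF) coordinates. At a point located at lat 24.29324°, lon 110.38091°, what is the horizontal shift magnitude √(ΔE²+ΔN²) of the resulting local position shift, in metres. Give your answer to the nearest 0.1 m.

383.9 m

The local east axis at (φ, λ) is (−sin λ, cos λ, 0), so ΔE = −sin(110.38091°)·(-3) + cos(110.38091°)·126 = -41.07 m.
The local north axis is (−sin φ cos λ, −sin φ sin λ, cos φ), giving ΔN = -0.430 − 48.592 − 332.680 = -381.70 m.
Horizontal magnitude = √(ΔE² + ΔN²) = √((-41.07)² + (-381.70)²) = 383.90 m.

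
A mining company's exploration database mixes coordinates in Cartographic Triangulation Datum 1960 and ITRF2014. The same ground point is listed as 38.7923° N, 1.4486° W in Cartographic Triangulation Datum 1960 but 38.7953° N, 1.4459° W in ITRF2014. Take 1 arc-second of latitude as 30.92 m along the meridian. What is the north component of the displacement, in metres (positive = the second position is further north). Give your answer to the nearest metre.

Δφ = 38.7953° − 38.7923° = +0.0030°; Δλ = -1.4459° − -1.4486° = +0.0027°.
1° of latitude = 3600 × 30.92 = 111312 m.
ΔN = Δφ × 111312 = 333.9 m; ΔE = Δλ × 111312 × cos(38.7923°) = +0.0027 × 111312 × 0.779422 = 234.2 m.

ΔN = 334 m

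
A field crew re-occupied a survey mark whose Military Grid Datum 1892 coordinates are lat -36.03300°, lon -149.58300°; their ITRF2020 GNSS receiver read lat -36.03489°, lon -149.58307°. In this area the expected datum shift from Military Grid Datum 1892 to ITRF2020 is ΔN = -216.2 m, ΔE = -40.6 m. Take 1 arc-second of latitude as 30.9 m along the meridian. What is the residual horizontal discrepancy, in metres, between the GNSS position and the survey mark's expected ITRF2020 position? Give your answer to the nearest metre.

Observed coordinate differences: Δφ = -0.00189°, Δλ = -0.00007°.
Converting to metres (1° lat = 111240 m, cos φ = 0.808678): observed ΔN = -210.2 m, observed ΔE = -6.3 m.
Subtracting the expected shift leaves a residual of -210.2 − (-216.2) = 6.0 m north and -6.3 − (-40.6) = 34.3 m east.
Residual distance = √(6.0² + 34.3²) = 34.8 m.

35 m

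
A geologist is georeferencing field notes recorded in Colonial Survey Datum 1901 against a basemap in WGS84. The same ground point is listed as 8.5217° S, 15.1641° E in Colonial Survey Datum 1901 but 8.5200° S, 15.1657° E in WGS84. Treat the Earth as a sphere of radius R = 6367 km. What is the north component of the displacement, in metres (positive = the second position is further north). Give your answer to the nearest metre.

ΔN = 189 m

Δφ = -8.5200° − -8.5217° = +0.0017°; Δλ = 15.1657° − 15.1641° = +0.0016°.
1° along a meridian = πR/180 = 111125 m.
ΔN = Δφ × 111125 = 188.9 m; ΔE = Δλ × 111125 × cos(-8.5217°) = +0.0016 × 111125 × 0.988960 = 175.8 m.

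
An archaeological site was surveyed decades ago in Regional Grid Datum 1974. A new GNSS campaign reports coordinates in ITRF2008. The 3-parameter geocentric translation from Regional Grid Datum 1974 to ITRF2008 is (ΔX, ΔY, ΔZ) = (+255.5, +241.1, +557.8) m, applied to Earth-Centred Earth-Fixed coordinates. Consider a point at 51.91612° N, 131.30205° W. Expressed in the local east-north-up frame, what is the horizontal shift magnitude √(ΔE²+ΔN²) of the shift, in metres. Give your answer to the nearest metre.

The local east axis at (φ, λ) is (−sin λ, cos λ, 0), so ΔE = −sin(-131.30205°)·255.5 + cos(-131.30205°)·241.1 = 32.81 m.
The local north axis is (−sin φ cos λ, −sin φ sin λ, cos φ), giving ΔN = 132.736 + 142.564 + 344.059 = 619.36 m.
Horizontal magnitude = √(ΔE² + ΔN²) = √(32.81² + 619.36²) = 620.23 m.

620 m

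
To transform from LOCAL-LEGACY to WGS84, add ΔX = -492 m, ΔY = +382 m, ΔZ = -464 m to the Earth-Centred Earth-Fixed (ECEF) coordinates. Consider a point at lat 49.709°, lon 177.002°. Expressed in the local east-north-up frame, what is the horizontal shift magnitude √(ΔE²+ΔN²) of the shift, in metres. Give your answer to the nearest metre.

The local east axis at (φ, λ) is (−sin λ, cos λ, 0), so ΔE = −sin(177.002°)·(-492) + cos(177.002°)·382 = -355.75 m.
The local north axis is (−sin φ cos λ, −sin φ sin λ, cos φ), giving ΔN = -374.769 − 15.239 − 300.055 = -690.06 m.
Horizontal magnitude = √(ΔE² + ΔN²) = √((-355.75)² + (-690.06)²) = 776.36 m.

776 m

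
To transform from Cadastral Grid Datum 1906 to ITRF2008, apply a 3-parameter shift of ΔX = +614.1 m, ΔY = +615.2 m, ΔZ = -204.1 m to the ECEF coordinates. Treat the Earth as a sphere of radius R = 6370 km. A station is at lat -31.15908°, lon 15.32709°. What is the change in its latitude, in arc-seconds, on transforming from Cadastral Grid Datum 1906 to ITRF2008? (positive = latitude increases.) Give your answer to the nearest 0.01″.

Δφ = 6.99″

sin φ = -0.517416, cos φ = 0.855734, sin λ = 0.264329, cos λ = 0.964433.
North component: ΔN = −sin φ cos λ·ΔX − sin φ sin λ·ΔY + cos φ·ΔZ = −(-0.517416)(0.964433)(614.1) − (-0.517416)(0.264329)(615.2) + (0.855734)(-204.1) = 215.93 m.
1° of latitude spans πR/180 = 111177 m, so Δφ = 215.93 / 111177 × 3600 = 6.992″.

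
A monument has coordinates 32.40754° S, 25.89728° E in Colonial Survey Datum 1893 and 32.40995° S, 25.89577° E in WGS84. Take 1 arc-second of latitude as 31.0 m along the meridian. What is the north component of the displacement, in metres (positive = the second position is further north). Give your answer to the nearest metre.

ΔN = -269 m

Δφ = -32.40995° − -32.40754° = -0.00241°; Δλ = 25.89577° − 25.89728° = -0.00151°.
1° of latitude = 3600 × 31.00 = 111600 m.
ΔN = Δφ × 111600 = -269.0 m; ΔE = Δλ × 111600 × cos(-32.40754°) = -0.00151 × 111600 × 0.844257 = -142.3 m.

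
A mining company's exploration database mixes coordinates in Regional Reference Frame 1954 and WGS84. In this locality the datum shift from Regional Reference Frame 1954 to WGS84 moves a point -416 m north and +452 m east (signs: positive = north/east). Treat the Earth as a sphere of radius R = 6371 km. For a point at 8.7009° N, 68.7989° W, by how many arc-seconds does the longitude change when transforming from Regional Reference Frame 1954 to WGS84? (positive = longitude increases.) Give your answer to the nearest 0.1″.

Δλ = 14.8″

At latitude 8.7009°, cos φ = 0.988492.
One radian of longitude at latitude φ spans R cos φ, so Δλ = ΔE / (R cos φ) = 452.0 / (6371000 × 0.988492) = 7.1772e-05 rad = 14.804″.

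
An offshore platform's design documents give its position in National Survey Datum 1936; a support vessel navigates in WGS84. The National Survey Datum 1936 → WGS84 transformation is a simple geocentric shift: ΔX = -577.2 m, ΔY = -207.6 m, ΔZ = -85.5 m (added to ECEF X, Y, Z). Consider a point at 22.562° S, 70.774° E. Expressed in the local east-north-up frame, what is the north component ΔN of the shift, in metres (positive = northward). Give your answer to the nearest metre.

ΔN = -227 m

The local north axis is (−sin φ cos λ, −sin φ sin λ, cos φ), giving ΔN = -72.926 − 75.210 − 78.956 = -227.09 m.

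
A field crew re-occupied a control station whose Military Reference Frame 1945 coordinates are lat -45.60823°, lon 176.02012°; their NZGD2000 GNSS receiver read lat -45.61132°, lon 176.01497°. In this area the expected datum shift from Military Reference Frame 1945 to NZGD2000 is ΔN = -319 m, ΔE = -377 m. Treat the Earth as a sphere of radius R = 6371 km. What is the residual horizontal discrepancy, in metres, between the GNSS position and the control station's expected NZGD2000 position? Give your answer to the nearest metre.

34 m

Observed coordinate differences: Δφ = -0.00309°, Δλ = -0.00515°.
Converting to metres (1° lat = 111195 m, cos φ = 0.699561): observed ΔN = -343.6 m, observed ΔE = -400.6 m.
Subtracting the expected shift leaves a residual of -343.6 − (-319) = -24.6 m north and -400.6 − (-377) = -23.6 m east.
Residual distance = √((-24.6)² + (-23.6)²) = 34.1 m.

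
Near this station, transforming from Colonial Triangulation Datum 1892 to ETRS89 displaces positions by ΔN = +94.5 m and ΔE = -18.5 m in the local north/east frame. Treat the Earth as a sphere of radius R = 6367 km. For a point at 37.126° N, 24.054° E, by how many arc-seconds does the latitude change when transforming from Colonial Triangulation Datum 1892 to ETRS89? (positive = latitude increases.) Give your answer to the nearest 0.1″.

Δφ = 3.1″

On a sphere of radius R, 1 rad of latitude = R, so Δφ = ΔN / R = 94.5 / 6367000 = 1.4842e-05 rad = 3.061″.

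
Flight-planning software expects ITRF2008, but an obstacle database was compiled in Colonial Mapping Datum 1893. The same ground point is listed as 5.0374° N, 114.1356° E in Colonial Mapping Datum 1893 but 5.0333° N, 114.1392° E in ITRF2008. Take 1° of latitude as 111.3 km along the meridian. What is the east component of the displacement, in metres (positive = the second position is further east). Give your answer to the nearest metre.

Δφ = 5.0333° − 5.0374° = -0.0041°; Δλ = 114.1392° − 114.1356° = +0.0036°.
ΔN = Δφ × 111300 = -456.3 m; ΔE = Δλ × 111300 × cos(5.0374°) = +0.0036 × 111300 × 0.996138 = 399.1 m.

ΔE = 399 m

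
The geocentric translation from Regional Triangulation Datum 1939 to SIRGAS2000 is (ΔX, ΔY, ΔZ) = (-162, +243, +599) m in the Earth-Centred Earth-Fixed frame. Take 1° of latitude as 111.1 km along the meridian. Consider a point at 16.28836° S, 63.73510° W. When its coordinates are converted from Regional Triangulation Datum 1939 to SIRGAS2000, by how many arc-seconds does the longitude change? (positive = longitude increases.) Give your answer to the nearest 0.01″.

sin φ = -0.280472, cos φ = 0.959862, sin λ = -0.896758, cos λ = 0.442522.
East component: ΔE = −sin λ·ΔX + cos λ·ΔY = −(-0.896758)(-162) + (0.442522)(243) = -37.74 m.
1° of latitude spans 111100 m; at latitude φ, 1° of longitude spans that × cos φ = 106640.7 m, so Δλ = -37.74 / 106640.7 × 3600 = -1.274″.

Δλ = -1.27″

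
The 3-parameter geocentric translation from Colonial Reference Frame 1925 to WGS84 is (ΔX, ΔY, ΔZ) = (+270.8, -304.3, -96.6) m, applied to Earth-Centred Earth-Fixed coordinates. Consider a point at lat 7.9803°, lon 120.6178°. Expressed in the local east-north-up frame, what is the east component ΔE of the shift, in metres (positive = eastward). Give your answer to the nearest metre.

The local east axis at (φ, λ) is (−sin λ, cos λ, 0), so ΔE = −sin(120.6178°)·270.8 + cos(120.6178°)·(-304.3) = -78.06 m.

ΔE = -78 m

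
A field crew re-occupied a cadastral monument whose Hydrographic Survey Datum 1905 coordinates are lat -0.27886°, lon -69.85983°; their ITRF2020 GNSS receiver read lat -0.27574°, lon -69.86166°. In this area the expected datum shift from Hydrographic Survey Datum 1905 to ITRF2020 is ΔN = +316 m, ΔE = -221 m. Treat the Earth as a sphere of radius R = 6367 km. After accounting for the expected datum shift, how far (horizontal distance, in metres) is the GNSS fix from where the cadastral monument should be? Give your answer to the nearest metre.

Observed coordinate differences: Δφ = +0.00312°, Δλ = -0.00183°.
Converting to metres (1° lat = 111125 m, cos φ = 0.999988): observed ΔN = 346.7 m, observed ΔE = -203.4 m.
Subtracting the expected shift leaves a residual of 346.7 − (316) = 30.7 m north and -203.4 − (-221) = 17.6 m east.
Residual distance = √(30.7² + 17.6²) = 35.4 m.

35 m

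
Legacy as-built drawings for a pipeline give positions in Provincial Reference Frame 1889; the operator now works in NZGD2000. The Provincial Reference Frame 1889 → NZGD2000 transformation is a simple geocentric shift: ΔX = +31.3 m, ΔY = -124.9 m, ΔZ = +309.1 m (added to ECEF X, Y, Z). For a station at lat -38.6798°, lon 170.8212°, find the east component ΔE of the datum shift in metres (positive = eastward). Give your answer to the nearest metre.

At φ = -38.6798°, λ = 170.8212°: sin φ = -0.624967, cos φ = 0.780651, sin λ = 0.159516, cos λ = -0.987195.
ΔE = −sin λ·ΔX + cos λ·ΔY = −(0.159516)·(31.3) + (-0.987195)·(-124.9) = 118.31 m.

ΔE = 118 m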